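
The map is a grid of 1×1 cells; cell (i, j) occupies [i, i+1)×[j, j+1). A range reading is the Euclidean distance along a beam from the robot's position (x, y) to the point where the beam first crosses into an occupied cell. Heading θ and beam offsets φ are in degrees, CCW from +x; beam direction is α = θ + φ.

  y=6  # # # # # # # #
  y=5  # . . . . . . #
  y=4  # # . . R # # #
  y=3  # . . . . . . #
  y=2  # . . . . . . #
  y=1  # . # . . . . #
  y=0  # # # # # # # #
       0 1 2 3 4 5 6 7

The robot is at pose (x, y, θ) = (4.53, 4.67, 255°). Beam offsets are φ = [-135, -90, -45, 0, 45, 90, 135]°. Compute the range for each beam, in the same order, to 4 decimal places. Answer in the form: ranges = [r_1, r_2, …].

ranges = [1.5358, 3.6545, 4.0761, 3.7995, 4.2378, 0.4866, 0.5427]

beam 1: φ=-135°, α=120°
  cosα=-0.5000 sinα=0.8660 | (4,4) | tMaxX 1.0600 tMaxY 0.3811 | tΔX 2.0000 tΔY 1.1547
    t=0.3811 [y] (4,5)
    t=1.0600 [x] (3,5)
    t=1.5358 [y] (3,6) — stop
  → r_1 = 1.5358
beam 2: φ=-90°, α=165°
  cosα=-0.9659 sinα=0.2588 | (4,4) | tMaxX 0.5487 tMaxY 1.2750 | tΔX 1.0353 tΔY 3.8637
    t=0.5487 [x] (3,4)
    t=1.2750 [y] (3,5)
    t=1.5840 [x] (2,5)
    t=2.6192 [x] (1,5)
    t=3.6545 [x] (0,5) — stop
  → r_2 = 3.6545
beam 3: φ=-45°, α=210°
  cosα=-0.8660 sinα=-0.5000 | (4,4) | tMaxX 0.6120 tMaxY 1.3400 | tΔX 1.1547 tΔY 2.0000
    t=0.6120 [x] (3,4)
    t=1.3400 [y] (3,3)
    t=1.7667 [x] (2,3)
    t=2.9214 [x] (1,3)
    t=3.3400 [y] (1,2)
    t=4.0761 [x] (0,2) — stop
  → r_3 = 4.0761
beam 4: φ=0°, α=255°
  cosα=-0.2588 sinα=-0.9659 | (4,4) | tMaxX 2.0478 tMaxY 0.6936 | tΔX 3.8637 tΔY 1.0353
    t=0.6936 [y] (4,3)
    t=1.7289 [y] (4,2)
    t=2.0478 [x] (3,2)
    t=2.7642 [y] (3,1)
    t=3.7995 [y] (3,0) — stop
  → r_4 = 3.7995
beam 5: φ=45°, α=300°
  cosα=0.5000 sinα=-0.8660 | (4,4) | tMaxX 0.9400 tMaxY 0.7736 | tΔX 2.0000 tΔY 1.1547
    t=0.7736 [y] (4,3)
    t=0.9400 [x] (5,3)
    t=1.9283 [y] (5,2)
    t=2.9400 [x] (6,2)
    t=3.0831 [y] (6,1)
    t=4.2378 [y] (6,0) — stop
  → r_5 = 4.2378
beam 6: φ=90°, α=345°
  cosα=0.9659 sinα=-0.2588 | (4,4) | tMaxX 0.4866 tMaxY 2.5887 | tΔX 1.0353 tΔY 3.8637
    t=0.4866 [x] (5,4) — stop
  → r_6 = 0.4866
beam 7: φ=135°, α=30°
  cosα=0.8660 sinα=0.5000 | (4,4) | tMaxX 0.5427 tMaxY 0.6600 | tΔX 1.1547 tΔY 2.0000
    t=0.5427 [x] (5,4) — stop
  → r_7 = 0.5427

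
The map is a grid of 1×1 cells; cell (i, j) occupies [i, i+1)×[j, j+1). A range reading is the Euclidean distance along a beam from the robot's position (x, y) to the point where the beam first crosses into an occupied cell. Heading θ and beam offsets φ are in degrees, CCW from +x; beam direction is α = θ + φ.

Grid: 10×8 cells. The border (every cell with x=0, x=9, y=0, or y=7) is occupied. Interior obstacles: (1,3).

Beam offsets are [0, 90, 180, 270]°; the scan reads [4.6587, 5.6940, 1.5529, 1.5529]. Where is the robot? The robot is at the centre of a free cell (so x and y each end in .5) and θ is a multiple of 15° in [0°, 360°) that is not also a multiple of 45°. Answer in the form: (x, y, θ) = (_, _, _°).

(x, y, θ) = (7.5, 2.5, 75°)

Enumerate (i+0.5, j+0.5, θ) over the 47 free cells and 16 admissible headings. For each, cast all 4 beams and compare to the given ranges.
  (8.5, 5.5, 165°): beam 1 = 5.7956 ≠ 4.6587 ✗
  (5.5, 6.5, 330°): beam 1 = 4.0415 ≠ 4.6587 ✗
  (2.5, 1.5, 30°): beam 1 = 7.5056 ≠ 4.6587 ✗
  (1.5, 4.5, 165°): beam 1 = 0.5176 ≠ 4.6587 ✗
  (6.5, 2.5, 120°): beam 1 = 5.1962 ≠ 4.6587 ✗
  …
  (7.5, 2.5, 75°): r_1=4.6587, r_2=5.6940, r_3=1.5529, r_4=1.5529 — all match ✓
Only this pose fits every beam.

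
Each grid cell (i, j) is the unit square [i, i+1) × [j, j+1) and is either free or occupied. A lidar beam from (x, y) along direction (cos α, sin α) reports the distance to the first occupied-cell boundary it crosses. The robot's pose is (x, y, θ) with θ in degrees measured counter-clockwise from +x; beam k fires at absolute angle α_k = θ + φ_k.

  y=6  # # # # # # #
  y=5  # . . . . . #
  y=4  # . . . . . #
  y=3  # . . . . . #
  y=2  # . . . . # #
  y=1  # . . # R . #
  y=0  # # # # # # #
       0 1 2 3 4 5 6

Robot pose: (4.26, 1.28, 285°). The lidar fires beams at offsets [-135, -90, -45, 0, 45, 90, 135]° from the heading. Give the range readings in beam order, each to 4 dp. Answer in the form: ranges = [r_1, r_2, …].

beam 1: φ=-135°, α=150°
  cosα=-0.8660 sinα=0.5000 | (4,1) | tMaxX 0.3002 tMaxY 1.4400 | tΔX 1.1547 tΔY 2.0000
    t=0.3002 [x] (3,1) — stop
  → r_1 = 0.3002
beam 2: φ=-90°, α=195°
  cosα=-0.9659 sinα=-0.2588 | (4,1) | tMaxX 0.2692 tMaxY 1.0818 | tΔX 1.0353 tΔY 3.8637
    t=0.2692 [x] (3,1) — stop
  → r_2 = 0.2692
beam 3: φ=-45°, α=240°
  cosα=-0.5000 sinα=-0.8660 | (4,1) | tMaxX 0.5200 tMaxY 0.3233 | tΔX 2.0000 tΔY 1.1547
    t=0.3233 [y] (4,0) — stop
  → r_3 = 0.3233
beam 4: φ=0°, α=285°
  cosα=0.2588 sinα=-0.9659 | (4,1) | tMaxX 2.8591 tMaxY 0.2899 | tΔX 3.8637 tΔY 1.0353
    t=0.2899 [y] (4,0) — stop
  → r_4 = 0.2899
beam 5: φ=45°, α=330°
  cosα=0.8660 sinα=-0.5000 | (4,1) | tMaxX 0.8545 tMaxY 0.5600 | tΔX 1.1547 tΔY 2.0000
    t=0.5600 [y] (4,0) — stop
  → r_5 = 0.5600
beam 6: φ=90°, α=15°
  cosα=0.9659 sinα=0.2588 | (4,1) | tMaxX 0.7661 tMaxY 2.7819 | tΔX 1.0353 tΔY 3.8637
    t=0.7661 [x] (5,1)
    t=1.8014 [x] (6,1) — stop
  → r_6 = 1.8014
beam 7: φ=135°, α=60°
  cosα=0.5000 sinα=0.8660 | (4,1) | tMaxX 1.4800 tMaxY 0.8314 | tΔX 2.0000 tΔY 1.1547
    t=0.8314 [y] (4,2)
    t=1.4800 [x] (5,2) — stop
  → r_7 = 1.4800

ranges = [0.3002, 0.2692, 0.3233, 0.2899, 0.5600, 1.8014, 1.4800]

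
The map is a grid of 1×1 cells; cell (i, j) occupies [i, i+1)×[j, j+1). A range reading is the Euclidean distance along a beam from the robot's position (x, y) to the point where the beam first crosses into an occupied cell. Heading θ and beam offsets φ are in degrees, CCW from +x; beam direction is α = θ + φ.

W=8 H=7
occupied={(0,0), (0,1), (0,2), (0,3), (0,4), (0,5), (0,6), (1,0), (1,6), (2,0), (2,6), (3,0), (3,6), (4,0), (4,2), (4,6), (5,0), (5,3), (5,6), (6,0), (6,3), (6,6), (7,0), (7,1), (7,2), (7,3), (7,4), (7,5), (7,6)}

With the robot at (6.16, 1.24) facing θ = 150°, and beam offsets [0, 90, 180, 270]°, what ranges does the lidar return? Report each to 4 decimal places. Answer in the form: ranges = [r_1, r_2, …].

ranges = [1.5200, 0.2771, 0.4800, 1.6800]

beam 1: φ=0°, α=150°
  d=(-0.8660,0.5000)  start (6,1)  tX=0.1848 tY=1.5200  stride 1/|dx|=1.1547 1/|dy|=2.0000
    cross x-line → (5,1), t=0.1848
    cross x-line → (4,1), t=1.3395
    cross y-line → (4,2), t=1.5200 (wall)
  → r_1 = 1.5200
beam 2: φ=90°, α=240°
  d=(-0.5000,-0.8660)  start (6,1)  tX=0.3200 tY=0.2771  stride 1/|dx|=2.0000 1/|dy|=1.1547
    cross y-line → (6,0), t=0.2771 (wall)
  → r_2 = 0.2771
beam 3: φ=180°, α=330°
  d=(0.8660,-0.5000)  start (6,1)  tX=0.9699 tY=0.4800  stride 1/|dx|=1.1547 1/|dy|=2.0000
    cross y-line → (6,0), t=0.4800 (wall)
  → r_3 = 0.4800
beam 4: φ=270°, α=60°
  d=(0.5000,0.8660)  start (6,1)  tX=1.6800 tY=0.8776  stride 1/|dx|=2.0000 1/|dy|=1.1547
    cross y-line → (6,2), t=0.8776
    cross x-line → (7,2), t=1.6800 (wall)
  → r_4 = 1.6800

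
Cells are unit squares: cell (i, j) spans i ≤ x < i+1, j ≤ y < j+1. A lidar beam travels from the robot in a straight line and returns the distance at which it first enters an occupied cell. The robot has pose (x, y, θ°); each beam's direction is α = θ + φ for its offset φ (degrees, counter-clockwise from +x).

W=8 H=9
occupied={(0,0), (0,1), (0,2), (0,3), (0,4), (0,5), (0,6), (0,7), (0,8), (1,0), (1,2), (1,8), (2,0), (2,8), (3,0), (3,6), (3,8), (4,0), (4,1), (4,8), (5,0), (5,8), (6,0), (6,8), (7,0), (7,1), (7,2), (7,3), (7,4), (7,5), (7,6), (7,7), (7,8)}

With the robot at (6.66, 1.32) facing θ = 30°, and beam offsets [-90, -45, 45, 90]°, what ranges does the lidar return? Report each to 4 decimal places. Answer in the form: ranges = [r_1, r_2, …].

ranges = [0.3695, 0.3520, 1.3137, 5.4040]

beam 1: φ=-90°, α=300°
  cosα=0.5000 sinα=-0.8660 | (6,1) | tMaxX 0.6800 tMaxY 0.3695 | tΔX 2.0000 tΔY 1.1547
    t=0.3695 [y] (6,0) — stop
  → r_1 = 0.3695
beam 2: φ=-45°, α=345°
  cosα=0.9659 sinα=-0.2588 | (6,1) | tMaxX 0.3520 tMaxY 1.2364 | tΔX 1.0353 tΔY 3.8637
    t=0.3520 [x] (7,1) — stop
  → r_2 = 0.3520
beam 3: φ=45°, α=75°
  cosα=0.2588 sinα=0.9659 | (6,1) | tMaxX 1.3137 tMaxY 0.7040 | tΔX 3.8637 tΔY 1.0353
    t=0.7040 [y] (6,2)
    t=1.3137 [x] (7,2) — stop
  → r_3 = 1.3137
beam 4: φ=90°, α=120°
  cosα=-0.5000 sinα=0.8660 | (6,1) | tMaxX 1.3200 tMaxY 0.7852 | tΔX 2.0000 tΔY 1.1547
    t=0.7852 [y] (6,2)
    t=1.3200 [x] (5,2)
    t=1.9399 [y] (5,3)
    t=3.0946 [y] (5,4)
    t=3.3200 [x] (4,4)
    t=4.2493 [y] (4,5)
    t=5.3200 [x] (3,5)
    t=5.4040 [y] (3,6) — stop
  → r_4 = 5.4040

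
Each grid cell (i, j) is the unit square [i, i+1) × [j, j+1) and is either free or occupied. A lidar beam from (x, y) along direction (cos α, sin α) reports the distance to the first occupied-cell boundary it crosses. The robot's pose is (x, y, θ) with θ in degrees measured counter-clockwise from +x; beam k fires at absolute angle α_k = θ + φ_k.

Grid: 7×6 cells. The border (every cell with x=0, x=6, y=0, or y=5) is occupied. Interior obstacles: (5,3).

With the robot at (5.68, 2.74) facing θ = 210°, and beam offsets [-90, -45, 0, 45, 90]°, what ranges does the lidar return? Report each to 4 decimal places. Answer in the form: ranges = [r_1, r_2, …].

beam 1: φ=-90°, α=120°
  d=(-0.5000,0.8660)  start (5,2)  tX=1.3600 tY=0.3002  stride 1/|dx|=2.0000 1/|dy|=1.1547
    cross y-line → (5,3), t=0.3002 (wall)
  → r_1 = 0.3002
beam 2: φ=-45°, α=165°
  d=(-0.9659,0.2588)  start (5,2)  tX=0.7040 tY=1.0046  stride 1/|dx|=1.0353 1/|dy|=3.8637
    cross x-line → (4,2), t=0.7040
    cross y-line → (4,3), t=1.0046
    cross x-line → (3,3), t=1.7393
    cross x-line → (2,3), t=2.7745
    cross x-line → (1,3), t=3.8098
    cross x-line → (0,3), t=4.8451 (wall)
  → r_2 = 4.8451
beam 3: φ=0°, α=210°
  d=(-0.8660,-0.5000)  start (5,2)  tX=0.7852 tY=1.4800  stride 1/|dx|=1.1547 1/|dy|=2.0000
    cross x-line → (4,2), t=0.7852
    cross y-line → (4,1), t=1.4800
    cross x-line → (3,1), t=1.9399
    cross x-line → (2,1), t=3.0946
    cross y-line → (2,0), t=3.4800 (wall)
  → r_3 = 3.4800
beam 4: φ=45°, α=255°
  d=(-0.2588,-0.9659)  start (5,2)  tX=2.6273 tY=0.7661  stride 1/|dx|=3.8637 1/|dy|=1.0353
    cross y-line → (5,1), t=0.7661
    cross y-line → (5,0), t=1.8014 (wall)
  → r_4 = 1.8014
beam 5: φ=90°, α=300°
  d=(0.5000,-0.8660)  start (5,2)  tX=0.6400 tY=0.8545  stride 1/|dx|=2.0000 1/|dy|=1.1547
    cross x-line → (6,2), t=0.6400 (wall)
  → r_5 = 0.6400

ranges = [0.3002, 4.8451, 3.4800, 1.8014, 0.6400]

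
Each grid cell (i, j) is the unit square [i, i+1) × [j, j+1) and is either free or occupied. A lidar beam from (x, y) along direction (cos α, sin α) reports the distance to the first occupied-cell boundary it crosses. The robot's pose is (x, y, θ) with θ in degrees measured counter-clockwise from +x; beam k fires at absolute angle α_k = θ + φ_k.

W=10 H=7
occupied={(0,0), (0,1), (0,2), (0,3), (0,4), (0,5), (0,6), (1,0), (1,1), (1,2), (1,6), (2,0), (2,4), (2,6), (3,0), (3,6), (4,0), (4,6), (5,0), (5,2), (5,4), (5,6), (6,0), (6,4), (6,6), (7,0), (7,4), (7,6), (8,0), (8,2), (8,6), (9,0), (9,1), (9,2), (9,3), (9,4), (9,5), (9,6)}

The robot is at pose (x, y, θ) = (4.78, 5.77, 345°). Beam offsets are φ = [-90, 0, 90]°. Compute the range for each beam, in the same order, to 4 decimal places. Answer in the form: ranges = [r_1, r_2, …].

beam 1: φ=-90°, α=255°
  cosα=-0.2588 sinα=-0.9659 | (4,5) | tMaxX 3.0137 tMaxY 0.7972 | tΔX 3.8637 tΔY 1.0353
    t=0.7972 [y] (4,4)
    t=1.8324 [y] (4,3)
    t=2.8677 [y] (4,2)
    t=3.0137 [x] (3,2)
    t=3.9030 [y] (3,1)
    t=4.9383 [y] (3,0) — stop
  → r_1 = 4.9383
beam 2: φ=0°, α=345°
  cosα=0.9659 sinα=-0.2588 | (4,5) | tMaxX 0.2278 tMaxY 2.9751 | tΔX 1.0353 tΔY 3.8637
    t=0.2278 [x] (5,5)
    t=1.2630 [x] (6,5)
    t=2.2983 [x] (7,5)
    t=2.9751 [y] (7,4) — stop
  → r_2 = 2.9751
beam 3: φ=90°, α=75°
  cosα=0.2588 sinα=0.9659 | (4,5) | tMaxX 0.8500 tMaxY 0.2381 | tΔX 3.8637 tΔY 1.0353
    t=0.2381 [y] (4,6) — stop
  → r_3 = 0.2381

ranges = [4.9383, 2.9751, 0.2381]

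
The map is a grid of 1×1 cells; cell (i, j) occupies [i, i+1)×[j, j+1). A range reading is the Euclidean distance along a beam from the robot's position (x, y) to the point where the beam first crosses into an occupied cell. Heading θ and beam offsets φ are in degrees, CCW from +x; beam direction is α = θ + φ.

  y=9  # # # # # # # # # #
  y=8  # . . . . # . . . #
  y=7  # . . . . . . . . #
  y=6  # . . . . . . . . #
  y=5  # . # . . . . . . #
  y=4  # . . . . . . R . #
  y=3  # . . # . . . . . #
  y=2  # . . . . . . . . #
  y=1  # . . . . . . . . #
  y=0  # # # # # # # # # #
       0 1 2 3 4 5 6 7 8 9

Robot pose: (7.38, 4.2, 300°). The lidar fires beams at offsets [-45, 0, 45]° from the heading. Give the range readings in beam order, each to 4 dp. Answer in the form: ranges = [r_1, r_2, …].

beam 1: φ=-45°, α=255°
  cosα=-0.2588 sinα=-0.9659 | (7,4) | tMaxX 1.4682 tMaxY 0.2071 | tΔX 3.8637 tΔY 1.0353
    t=0.2071 [y] (7,3)
    t=1.2423 [y] (7,2)
    t=1.4682 [x] (6,2)
    t=2.2776 [y] (6,1)
    t=3.3129 [y] (6,0) — stop
  → r_1 = 3.3129
beam 2: φ=0°, α=300°
  cosα=0.5000 sinα=-0.8660 | (7,4) | tMaxX 1.2400 tMaxY 0.2309 | tΔX 2.0000 tΔY 1.1547
    t=0.2309 [y] (7,3)
    t=1.2400 [x] (8,3)
    t=1.3856 [y] (8,2)
    t=2.5403 [y] (8,1)
    t=3.2400 [x] (9,1) — stop
  → r_2 = 3.2400
beam 3: φ=45°, α=345°
  cosα=0.9659 sinα=-0.2588 | (7,4) | tMaxX 0.6419 tMaxY 0.7727 | tΔX 1.0353 tΔY 3.8637
    t=0.6419 [x] (8,4)
    t=0.7727 [y] (8,3)
    t=1.6771 [x] (9,3) — stop
  → r_3 = 1.6771

ranges = [3.3129, 3.2400, 1.6771]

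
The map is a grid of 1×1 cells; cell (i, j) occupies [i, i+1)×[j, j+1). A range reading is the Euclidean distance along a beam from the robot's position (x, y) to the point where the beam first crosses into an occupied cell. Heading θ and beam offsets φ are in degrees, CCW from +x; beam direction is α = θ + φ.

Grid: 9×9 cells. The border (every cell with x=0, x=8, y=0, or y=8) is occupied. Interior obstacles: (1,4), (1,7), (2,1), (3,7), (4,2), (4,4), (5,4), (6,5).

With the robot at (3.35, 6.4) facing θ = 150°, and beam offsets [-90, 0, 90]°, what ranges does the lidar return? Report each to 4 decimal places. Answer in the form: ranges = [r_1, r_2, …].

ranges = [0.6928, 1.5588, 2.7000]

beam 1: φ=-90°, α=60°
  dir = (cos 60°, sin 60°) = (0.5000, 0.8660); from cell (3,6)
  next x-line at t=1.3000, next y-line at t=0.6928; Δt_x=2.0000, Δt_y=1.1547
    y: enter (3,7) at t=0.6928 ← occupied
  → r_1 = 0.6928
beam 2: φ=0°, α=150°
  dir = (cos 150°, sin 150°) = (-0.8660, 0.5000); from cell (3,6)
  next x-line at t=0.4041, next y-line at t=1.2000; Δt_x=1.1547, Δt_y=2.0000
    x: enter (2,6) at t=0.4041
    y: enter (2,7) at t=1.2000
    x: enter (1,7) at t=1.5588 ← occupied
  → r_2 = 1.5588
beam 3: φ=90°, α=240°
  dir = (cos 240°, sin 240°) = (-0.5000, -0.8660); from cell (3,6)
  next x-line at t=0.7000, next y-line at t=0.4619; Δt_x=2.0000, Δt_y=1.1547
    y: enter (3,5) at t=0.4619
    x: enter (2,5) at t=0.7000
    y: enter (2,4) at t=1.6166
    x: enter (1,4) at t=2.7000 ← occupied
  → r_3 = 2.7000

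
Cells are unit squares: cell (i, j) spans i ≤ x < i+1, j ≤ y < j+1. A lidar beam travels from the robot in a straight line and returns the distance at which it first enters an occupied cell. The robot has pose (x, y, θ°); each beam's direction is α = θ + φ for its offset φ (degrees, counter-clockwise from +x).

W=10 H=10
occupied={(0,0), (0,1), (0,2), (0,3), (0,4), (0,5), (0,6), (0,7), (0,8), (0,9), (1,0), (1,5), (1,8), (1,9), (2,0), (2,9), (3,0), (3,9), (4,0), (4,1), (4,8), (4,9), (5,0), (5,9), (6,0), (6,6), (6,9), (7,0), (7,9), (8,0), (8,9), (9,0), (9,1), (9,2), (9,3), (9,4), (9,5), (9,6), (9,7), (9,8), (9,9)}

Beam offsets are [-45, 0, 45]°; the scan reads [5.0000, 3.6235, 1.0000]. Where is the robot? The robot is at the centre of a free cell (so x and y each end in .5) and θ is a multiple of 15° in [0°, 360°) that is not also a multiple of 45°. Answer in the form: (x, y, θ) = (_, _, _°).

Candidates: 59 free-cell centres × 16 headings = 944 poses. Raycast each; keep the one whose scan matches to 4 dp.
  (5.5, 5.5, 330°): beam 1 = 4.6587 ≠ 5.0000 ✗
  (2.5, 8.5, 15°): beam 1 = 4.0415 ≠ 5.0000 ✗
  (5.5, 3.5, 255°): beam 2 = 1.9319 ≠ 3.6235 ✗
  (6.5, 5.5, 285°): beam 1 = 4.0415 ≠ 5.0000 ✗
  (6.5, 2.5, 60°): beam 1 = 2.5882 ≠ 5.0000 ✗
  …
  (8.5, 4.5, 255°): r_1=5.0000, r_2=3.6235, r_3=1.0000 — all match ✓
Only this pose fits every beam.

(x, y, θ) = (8.5, 4.5, 255°)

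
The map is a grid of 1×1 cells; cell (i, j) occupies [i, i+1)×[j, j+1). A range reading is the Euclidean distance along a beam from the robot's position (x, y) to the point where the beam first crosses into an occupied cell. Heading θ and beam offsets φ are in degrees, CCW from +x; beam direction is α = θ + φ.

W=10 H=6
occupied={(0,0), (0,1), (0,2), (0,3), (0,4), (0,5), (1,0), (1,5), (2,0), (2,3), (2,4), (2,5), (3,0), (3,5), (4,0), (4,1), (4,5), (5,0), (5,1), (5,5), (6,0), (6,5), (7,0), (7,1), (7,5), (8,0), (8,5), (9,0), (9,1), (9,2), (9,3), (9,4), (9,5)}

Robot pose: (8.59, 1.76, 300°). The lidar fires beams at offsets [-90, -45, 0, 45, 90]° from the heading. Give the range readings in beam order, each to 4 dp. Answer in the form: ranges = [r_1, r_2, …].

beam 1: φ=-90°, α=210°
  cosα=-0.8660 sinα=-0.5000 | (8,1) | tMaxX 0.6813 tMaxY 1.5200 | tΔX 1.1547 tΔY 2.0000
    t=0.6813 [x] (7,1) — stop
  → r_1 = 0.6813
beam 2: φ=-45°, α=255°
  cosα=-0.2588 sinα=-0.9659 | (8,1) | tMaxX 2.2796 tMaxY 0.7868 | tΔX 3.8637 tΔY 1.0353
    t=0.7868 [y] (8,0) — stop
  → r_2 = 0.7868
beam 3: φ=0°, α=300°
  cosα=0.5000 sinα=-0.8660 | (8,1) | tMaxX 0.8200 tMaxY 0.8776 | tΔX 2.0000 tΔY 1.1547
    t=0.8200 [x] (9,1) — stop
  → r_3 = 0.8200
beam 4: φ=45°, α=345°
  cosα=0.9659 sinα=-0.2588 | (8,1) | tMaxX 0.4245 tMaxY 2.9364 | tΔX 1.0353 tΔY 3.8637
    t=0.4245 [x] (9,1) — stop
  → r_4 = 0.4245
beam 5: φ=90°, α=30°
  cosα=0.8660 sinα=0.5000 | (8,1) | tMaxX 0.4734 tMaxY 0.4800 | tΔX 1.1547 tΔY 2.0000
    t=0.4734 [x] (9,1) — stop
  → r_5 = 0.4734

ranges = [0.6813, 0.7868, 0.8200, 0.4245, 0.4734]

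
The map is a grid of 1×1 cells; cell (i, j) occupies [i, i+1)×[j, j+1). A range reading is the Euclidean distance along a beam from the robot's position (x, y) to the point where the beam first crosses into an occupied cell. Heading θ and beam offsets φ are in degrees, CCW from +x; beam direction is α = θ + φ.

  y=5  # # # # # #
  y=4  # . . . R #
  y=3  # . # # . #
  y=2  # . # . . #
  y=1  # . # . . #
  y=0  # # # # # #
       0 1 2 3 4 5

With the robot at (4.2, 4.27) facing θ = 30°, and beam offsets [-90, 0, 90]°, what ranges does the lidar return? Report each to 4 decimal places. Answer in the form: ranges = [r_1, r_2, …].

ranges = [1.6000, 0.9238, 0.8429]

beam 1: φ=-90°, α=300°
  d=(0.5000,-0.8660)  start (4,4)  tX=1.6000 tY=0.3118  stride 1/|dx|=2.0000 1/|dy|=1.1547
    cross y-line → (4,3), t=0.3118
    cross y-line → (4,2), t=1.4665
    cross x-line → (5,2), t=1.6000 (wall)
  → r_1 = 1.6000
beam 2: φ=0°, α=30°
  d=(0.8660,0.5000)  start (4,4)  tX=0.9238 tY=1.4600  stride 1/|dx|=1.1547 1/|dy|=2.0000
    cross x-line → (5,4), t=0.9238 (wall)
  → r_2 = 0.9238
beam 3: φ=90°, α=120°
  d=(-0.5000,0.8660)  start (4,4)  tX=0.4000 tY=0.8429  stride 1/|dx|=2.0000 1/|dy|=1.1547
    cross x-line → (3,4), t=0.4000
    cross y-line → (3,5), t=0.8429 (wall)
  → r_3 = 0.8429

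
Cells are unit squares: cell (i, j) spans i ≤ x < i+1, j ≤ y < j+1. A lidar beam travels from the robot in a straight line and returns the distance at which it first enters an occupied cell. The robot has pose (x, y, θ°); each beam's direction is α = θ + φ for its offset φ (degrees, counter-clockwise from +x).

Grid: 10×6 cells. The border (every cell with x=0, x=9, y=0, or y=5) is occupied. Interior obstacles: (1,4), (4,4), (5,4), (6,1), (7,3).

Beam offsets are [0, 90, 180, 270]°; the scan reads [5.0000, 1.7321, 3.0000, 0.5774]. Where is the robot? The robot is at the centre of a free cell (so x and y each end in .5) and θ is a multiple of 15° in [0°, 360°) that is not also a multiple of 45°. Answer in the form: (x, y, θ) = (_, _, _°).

(x, y, θ) = (5.5, 3.5, 210°)

The pose lattice has 27·16 = 432 candidates. Test each by forward raycasting.
  (2.5, 1.5, 15°): beam 1 = 6.7293 ≠ 5.0000 ✗
  (2.5, 2.5, 105°): beam 1 = 1.9319 ≠ 5.0000 ✗
  (6.5, 3.5, 150°): beam 1 = 1.0000 ≠ 5.0000 ✗
  (8.5, 4.5, 255°): beam 1 = 3.6235 ≠ 5.0000 ✗
  (7.5, 2.5, 210°): beam 1 = 1.0000 ≠ 5.0000 ✗
  …
  (5.5, 3.5, 210°): r_1=5.0000, r_2=1.7321, r_3=3.0000, r_4=0.5774 — all match ✓
Unique over the lattice → pose = (5.5, 3.5, 210°).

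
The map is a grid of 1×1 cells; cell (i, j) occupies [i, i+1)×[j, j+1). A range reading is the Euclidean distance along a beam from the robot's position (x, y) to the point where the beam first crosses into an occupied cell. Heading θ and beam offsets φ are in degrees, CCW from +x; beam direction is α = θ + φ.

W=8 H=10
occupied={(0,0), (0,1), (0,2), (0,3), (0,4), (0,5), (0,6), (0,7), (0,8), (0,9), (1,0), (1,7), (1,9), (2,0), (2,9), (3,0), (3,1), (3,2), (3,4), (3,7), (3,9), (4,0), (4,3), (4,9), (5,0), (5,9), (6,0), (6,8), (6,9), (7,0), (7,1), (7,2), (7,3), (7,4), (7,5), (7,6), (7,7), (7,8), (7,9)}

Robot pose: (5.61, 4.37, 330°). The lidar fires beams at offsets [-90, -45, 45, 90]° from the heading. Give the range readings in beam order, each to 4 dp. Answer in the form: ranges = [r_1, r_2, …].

ranges = [1.2200, 3.4889, 1.4390, 2.7800]

beam 1: φ=-90°, α=240°
  d=(-0.5000,-0.8660)  start (5,4)  tX=1.2200 tY=0.4272  stride 1/|dx|=2.0000 1/|dy|=1.1547
    cross y-line → (5,3), t=0.4272
    cross x-line → (4,3), t=1.2200 (wall)
  → r_1 = 1.2200
beam 2: φ=-45°, α=285°
  d=(0.2588,-0.9659)  start (5,4)  tX=1.5068 tY=0.3831  stride 1/|dx|=3.8637 1/|dy|=1.0353
    cross y-line → (5,3), t=0.3831
    cross y-line → (5,2), t=1.4183
    cross x-line → (6,2), t=1.5068
    cross y-line → (6,1), t=2.4536
    cross y-line → (6,0), t=3.4889 (wall)
  → r_2 = 3.4889
beam 3: φ=45°, α=15°
  d=(0.9659,0.2588)  start (5,4)  tX=0.4038 tY=2.4341  stride 1/|dx|=1.0353 1/|dy|=3.8637
    cross x-line → (6,4), t=0.4038
    cross x-line → (7,4), t=1.4390 (wall)
  → r_3 = 1.4390
beam 4: φ=90°, α=60°
  d=(0.5000,0.8660)  start (5,4)  tX=0.7800 tY=0.7275  stride 1/|dx|=2.0000 1/|dy|=1.1547
    cross y-line → (5,5), t=0.7275
    cross x-line → (6,5), t=0.7800
    cross y-line → (6,6), t=1.8822
    cross x-line → (7,6), t=2.7800 (wall)
  → r_4 = 2.7800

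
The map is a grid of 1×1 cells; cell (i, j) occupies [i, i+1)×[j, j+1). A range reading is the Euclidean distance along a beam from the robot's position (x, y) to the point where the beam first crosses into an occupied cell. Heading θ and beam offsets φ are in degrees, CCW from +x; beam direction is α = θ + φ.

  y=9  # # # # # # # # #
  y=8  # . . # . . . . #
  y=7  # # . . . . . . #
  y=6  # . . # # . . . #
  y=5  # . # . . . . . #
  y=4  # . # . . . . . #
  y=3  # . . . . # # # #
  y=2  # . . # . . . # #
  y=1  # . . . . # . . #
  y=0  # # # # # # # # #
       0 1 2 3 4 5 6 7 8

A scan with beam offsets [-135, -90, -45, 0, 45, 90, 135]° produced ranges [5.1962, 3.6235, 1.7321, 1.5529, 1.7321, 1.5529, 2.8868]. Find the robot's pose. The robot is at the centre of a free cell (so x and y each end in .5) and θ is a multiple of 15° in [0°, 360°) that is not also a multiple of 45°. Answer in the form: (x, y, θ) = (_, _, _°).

The pose lattice has 44·16 = 704 candidates. Test each by forward raycasting.
  (1.5, 6.5, 345°): beam 1 = 0.5774 ≠ 5.1962 ✗
  (2.5, 2.5, 165°): beam 1 = 0.5774 ≠ 5.1962 ✗
  (5.5, 7.5, 60°): beam 1 = 3.6235 ≠ 5.1962 ✗
  …
  (6.5, 7.5, 15°): r_1=5.1962, r_2=3.6235, r_3=1.7321, r_4=1.5529, r_5=1.7321, r_6=1.5529, r_7=2.8868 — all match ✓
Only this pose fits every beam.

(x, y, θ) = (6.5, 7.5, 15°)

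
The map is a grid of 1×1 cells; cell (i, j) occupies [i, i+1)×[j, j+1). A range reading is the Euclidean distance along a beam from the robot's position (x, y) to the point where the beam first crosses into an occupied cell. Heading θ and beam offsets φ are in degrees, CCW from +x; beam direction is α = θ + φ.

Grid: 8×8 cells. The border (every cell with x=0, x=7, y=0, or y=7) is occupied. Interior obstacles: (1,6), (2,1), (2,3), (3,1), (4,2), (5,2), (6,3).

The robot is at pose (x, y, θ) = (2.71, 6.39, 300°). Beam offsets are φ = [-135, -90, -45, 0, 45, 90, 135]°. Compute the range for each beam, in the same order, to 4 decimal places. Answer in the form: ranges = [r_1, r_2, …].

ranges = [0.7350, 1.9745, 2.4743, 3.9144, 4.4413, 1.2200, 0.6315]

beam 1: φ=-135°, α=165°
  cosα=-0.9659 sinα=0.2588 | (2,6) | tMaxX 0.7350 tMaxY 2.3569 | tΔX 1.0353 tΔY 3.8637
    t=0.7350 [x] (1,6) — stop
  → r_1 = 0.7350
beam 2: φ=-90°, α=210°
  cosα=-0.8660 sinα=-0.5000 | (2,6) | tMaxX 0.8198 tMaxY 0.7800 | tΔX 1.1547 tΔY 2.0000
    t=0.7800 [y] (2,5)
    t=0.8198 [x] (1,5)
    t=1.9745 [x] (0,5) — stop
  → r_2 = 1.9745
beam 3: φ=-45°, α=255°
  cosα=-0.2588 sinα=-0.9659 | (2,6) | tMaxX 2.7432 tMaxY 0.4038 | tΔX 3.8637 tΔY 1.0353
    t=0.4038 [y] (2,5)
    t=1.4390 [y] (2,4)
    t=2.4743 [y] (2,3) — stop
  → r_3 = 2.4743
beam 4: φ=0°, α=300°
  cosα=0.5000 sinα=-0.8660 | (2,6) | tMaxX 0.5800 tMaxY 0.4503 | tΔX 2.0000 tΔY 1.1547
    t=0.4503 [y] (2,5)
    t=0.5800 [x] (3,5)
    t=1.6050 [y] (3,4)
    t=2.5800 [x] (4,4)
    t=2.7597 [y] (4,3)
    t=3.9144 [y] (4,2) — stop
  → r_4 = 3.9144
beam 5: φ=45°, α=345°
  cosα=0.9659 sinα=-0.2588 | (2,6) | tMaxX 0.3002 tMaxY 1.5068 | tΔX 1.0353 tΔY 3.8637
    t=0.3002 [x] (3,6)
    t=1.3355 [x] (4,6)
    t=1.5068 [y] (4,5)
    t=2.3708 [x] (5,5)
    t=3.4061 [x] (6,5)
    t=4.4413 [x] (7,5) — stop
  → r_5 = 4.4413
beam 6: φ=90°, α=30°
  cosα=0.8660 sinα=0.5000 | (2,6) | tMaxX 0.3349 tMaxY 1.2200 | tΔX 1.1547 tΔY 2.0000
    t=0.3349 [x] (3,6)
    t=1.2200 [y] (3,7) — stop
  → r_6 = 1.2200
beam 7: φ=135°, α=75°
  cosα=0.2588 sinα=0.9659 | (2,6) | tMaxX 1.1205 tMaxY 0.6315 | tΔX 3.8637 tΔY 1.0353
    t=0.6315 [y] (2,7) — stop
  → r_7 = 0.6315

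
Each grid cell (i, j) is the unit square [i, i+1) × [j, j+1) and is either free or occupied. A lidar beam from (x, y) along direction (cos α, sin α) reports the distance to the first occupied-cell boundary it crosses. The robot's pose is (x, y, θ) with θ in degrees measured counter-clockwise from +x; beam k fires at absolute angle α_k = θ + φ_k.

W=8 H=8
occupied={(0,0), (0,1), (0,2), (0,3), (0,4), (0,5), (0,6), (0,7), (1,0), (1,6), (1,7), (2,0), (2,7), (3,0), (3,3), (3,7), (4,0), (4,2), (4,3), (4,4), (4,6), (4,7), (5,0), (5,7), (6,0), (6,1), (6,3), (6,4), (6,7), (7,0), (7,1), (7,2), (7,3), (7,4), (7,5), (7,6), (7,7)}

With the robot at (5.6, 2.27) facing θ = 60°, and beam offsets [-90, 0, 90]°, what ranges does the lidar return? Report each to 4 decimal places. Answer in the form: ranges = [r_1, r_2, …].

ranges = [0.5400, 0.8429, 0.6928]

beam 1: φ=-90°, α=330°
  cosα=0.8660 sinα=-0.5000 | (5,2) | tMaxX 0.4619 tMaxY 0.5400 | tΔX 1.1547 tΔY 2.0000
    t=0.4619 [x] (6,2)
    t=0.5400 [y] (6,1) — stop
  → r_1 = 0.5400
beam 2: φ=0°, α=60°
  cosα=0.5000 sinα=0.8660 | (5,2) | tMaxX 0.8000 tMaxY 0.8429 | tΔX 2.0000 tΔY 1.1547
    t=0.8000 [x] (6,2)
    t=0.8429 [y] (6,3) — stop
  → r_2 = 0.8429
beam 3: φ=90°, α=150°
  cosα=-0.8660 sinα=0.5000 | (5,2) | tMaxX 0.6928 tMaxY 1.4600 | tΔX 1.1547 tΔY 2.0000
    t=0.6928 [x] (4,2) — stop
  → r_3 = 0.6928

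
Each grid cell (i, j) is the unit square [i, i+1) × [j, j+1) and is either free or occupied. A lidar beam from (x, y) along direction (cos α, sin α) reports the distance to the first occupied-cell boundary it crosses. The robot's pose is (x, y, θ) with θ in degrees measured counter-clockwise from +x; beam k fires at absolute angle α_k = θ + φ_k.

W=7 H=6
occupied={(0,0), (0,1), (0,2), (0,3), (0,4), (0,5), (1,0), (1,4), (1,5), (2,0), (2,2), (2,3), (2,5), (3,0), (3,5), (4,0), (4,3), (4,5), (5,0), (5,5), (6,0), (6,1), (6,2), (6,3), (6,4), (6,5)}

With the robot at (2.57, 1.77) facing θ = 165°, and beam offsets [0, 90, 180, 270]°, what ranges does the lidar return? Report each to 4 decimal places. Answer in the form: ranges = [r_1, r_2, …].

ranges = [1.6254, 0.7972, 2.9751, 0.2381]

beam 1: φ=0°, α=165°
  direction (-0.9659, 0.2588); cell (2,1); t to first gridline: x 0.5901, y 0.8887 (then +1.0353 / +3.8637)
    (1,1) via x @ 0.5901
    (1,2) via y @ 0.8887
    (0,2) via x @ 1.6254  # hit
  → r_1 = 1.6254
beam 2: φ=90°, α=255°
  direction (-0.2588, -0.9659); cell (2,1); t to first gridline: x 2.2023, y 0.7972 (then +3.8637 / +1.0353)
    (2,0) via y @ 0.7972  # hit
  → r_2 = 0.7972
beam 3: φ=180°, α=345°
  direction (0.9659, -0.2588); cell (2,1); t to first gridline: x 0.4452, y 2.9751 (then +1.0353 / +3.8637)
    (3,1) via x @ 0.4452
    (4,1) via x @ 1.4804
    (5,1) via x @ 2.5157
    (5,0) via y @ 2.9751  # hit
  → r_3 = 2.9751
beam 4: φ=270°, α=75°
  direction (0.2588, 0.9659); cell (2,1); t to first gridline: x 1.6614, y 0.2381 (then +3.8637 / +1.0353)
    (2,2) via y @ 0.2381  # hit
  → r_4 = 0.2381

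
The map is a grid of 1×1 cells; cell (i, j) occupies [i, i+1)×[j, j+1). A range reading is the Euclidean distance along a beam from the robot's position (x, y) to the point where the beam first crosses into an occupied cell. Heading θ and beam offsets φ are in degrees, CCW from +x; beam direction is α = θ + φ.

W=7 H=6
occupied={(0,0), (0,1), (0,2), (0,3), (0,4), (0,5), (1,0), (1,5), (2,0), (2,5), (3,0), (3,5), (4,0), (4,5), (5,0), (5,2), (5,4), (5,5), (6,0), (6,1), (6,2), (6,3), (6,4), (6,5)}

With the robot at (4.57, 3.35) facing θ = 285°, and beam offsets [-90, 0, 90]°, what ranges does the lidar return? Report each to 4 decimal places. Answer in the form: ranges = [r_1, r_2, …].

beam 1: φ=-90°, α=195°
  cosα=-0.9659 sinα=-0.2588 | (4,3) | tMaxX 0.5901 tMaxY 1.3523 | tΔX 1.0353 tΔY 3.8637
    t=0.5901 [x] (3,3)
    t=1.3523 [y] (3,2)
    t=1.6254 [x] (2,2)
    t=2.6607 [x] (1,2)
    t=3.6959 [x] (0,2) — stop
  → r_1 = 3.6959
beam 2: φ=0°, α=285°
  cosα=0.2588 sinα=-0.9659 | (4,3) | tMaxX 1.6614 tMaxY 0.3623 | tΔX 3.8637 tΔY 1.0353
    t=0.3623 [y] (4,2)
    t=1.3976 [y] (4,1)
    t=1.6614 [x] (5,1)
    t=2.4329 [y] (5,0) — stop
  → r_2 = 2.4329
beam 3: φ=90°, α=15°
  cosα=0.9659 sinα=0.2588 | (4,3) | tMaxX 0.4452 tMaxY 2.5114 | tΔX 1.0353 tΔY 3.8637
    t=0.4452 [x] (5,3)
    t=1.4804 [x] (6,3) — stop
  → r_3 = 1.4804

ranges = [3.6959, 2.4329, 1.4804]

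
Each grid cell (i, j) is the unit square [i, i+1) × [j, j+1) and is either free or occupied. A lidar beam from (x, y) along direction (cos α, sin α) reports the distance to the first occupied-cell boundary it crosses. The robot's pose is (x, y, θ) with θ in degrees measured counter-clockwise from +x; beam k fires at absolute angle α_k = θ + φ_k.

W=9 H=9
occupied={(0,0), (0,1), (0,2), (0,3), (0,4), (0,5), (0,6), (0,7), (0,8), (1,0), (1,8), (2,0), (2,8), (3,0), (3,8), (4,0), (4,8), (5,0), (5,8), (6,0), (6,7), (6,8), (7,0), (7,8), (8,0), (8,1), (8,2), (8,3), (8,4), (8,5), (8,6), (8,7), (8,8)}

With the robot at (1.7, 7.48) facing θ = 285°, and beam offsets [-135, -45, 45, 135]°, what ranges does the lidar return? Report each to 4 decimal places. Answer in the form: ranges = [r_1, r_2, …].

ranges = [0.8083, 1.4000, 7.2746, 0.6004]

beam 1: φ=-135°, α=150°
  d=(-0.8660,0.5000)  start (1,7)  tX=0.8083 tY=1.0400  stride 1/|dx|=1.1547 1/|dy|=2.0000
    cross x-line → (0,7), t=0.8083 (wall)
  → r_1 = 0.8083
beam 2: φ=-45°, α=240°
  d=(-0.5000,-0.8660)  start (1,7)  tX=1.4000 tY=0.5543  stride 1/|dx|=2.0000 1/|dy|=1.1547
    cross y-line → (1,6), t=0.5543
    cross x-line → (0,6), t=1.4000 (wall)
  → r_2 = 1.4000
beam 3: φ=45°, α=330°
  d=(0.8660,-0.5000)  start (1,7)  tX=0.3464 tY=0.9600  stride 1/|dx|=1.1547 1/|dy|=2.0000
    cross x-line → (2,7), t=0.3464
    cross y-line → (2,6), t=0.9600
    cross x-line → (3,6), t=1.5011
    cross x-line → (4,6), t=2.6558
    cross y-line → (4,5), t=2.9600
    cross x-line → (5,5), t=3.8105
    cross y-line → (5,4), t=4.9600
    cross x-line → (6,4), t=4.9652
    cross x-line → (7,4), t=6.1199
    cross y-line → (7,3), t=6.9600
    cross x-line → (8,3), t=7.2746 (wall)
  → r_3 = 7.2746
beam 4: φ=135°, α=60°
  d=(0.5000,0.8660)  start (1,7)  tX=0.6000 tY=0.6004  stride 1/|dx|=2.0000 1/|dy|=1.1547
    cross x-line → (2,7), t=0.6000
    cross y-line → (2,8), t=0.6004 (wall)
  → r_4 = 0.6004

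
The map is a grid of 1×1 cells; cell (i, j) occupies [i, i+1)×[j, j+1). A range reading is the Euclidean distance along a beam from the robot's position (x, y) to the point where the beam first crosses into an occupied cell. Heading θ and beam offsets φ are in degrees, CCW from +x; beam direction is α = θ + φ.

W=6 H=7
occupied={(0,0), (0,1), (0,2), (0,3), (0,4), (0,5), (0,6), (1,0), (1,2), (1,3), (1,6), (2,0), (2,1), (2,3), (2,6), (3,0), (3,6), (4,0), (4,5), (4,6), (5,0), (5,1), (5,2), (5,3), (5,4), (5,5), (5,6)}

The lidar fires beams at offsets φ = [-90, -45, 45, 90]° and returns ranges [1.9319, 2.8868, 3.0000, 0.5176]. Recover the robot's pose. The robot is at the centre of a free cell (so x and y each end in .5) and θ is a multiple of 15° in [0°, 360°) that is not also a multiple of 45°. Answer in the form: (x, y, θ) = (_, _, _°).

(x, y, θ) = (3.5, 5.5, 255°)

The pose lattice has 15·16 = 240 candidates. Test each by forward raycasting.
  (1.5, 4.5, 255°): beam 1 = 0.5176 ≠ 1.9319 ✗
  (3.5, 2.5, 345°): beam 1 = 1.5529 ≠ 1.9319 ✗
  (1.5, 5.5, 150°): beam 1 = 0.5774 ≠ 1.9319 ✗
  (4.5, 1.5, 300°): beam 1 = 1.0000 ≠ 1.9319 ✗
  (2.5, 5.5, 60°): beam 1 = 2.8868 ≠ 1.9319 ✗
  …
  (3.5, 5.5, 255°): r_1=1.9319, r_2=2.8868, r_3=3.0000, r_4=0.5176 — all match ✓
Only this pose fits every beam.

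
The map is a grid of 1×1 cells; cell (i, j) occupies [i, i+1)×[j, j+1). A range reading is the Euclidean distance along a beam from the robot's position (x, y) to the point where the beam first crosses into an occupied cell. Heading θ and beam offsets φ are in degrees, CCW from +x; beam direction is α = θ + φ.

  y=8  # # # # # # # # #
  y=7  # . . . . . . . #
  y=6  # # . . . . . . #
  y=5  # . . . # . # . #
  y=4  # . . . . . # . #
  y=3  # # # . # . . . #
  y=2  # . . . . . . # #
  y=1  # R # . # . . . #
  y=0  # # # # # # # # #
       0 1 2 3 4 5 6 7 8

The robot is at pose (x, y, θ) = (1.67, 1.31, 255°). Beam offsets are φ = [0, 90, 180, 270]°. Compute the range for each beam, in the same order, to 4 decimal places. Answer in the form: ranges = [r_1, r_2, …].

beam 1: φ=0°, α=255°
  d=(-0.2588,-0.9659)  start (1,1)  tX=2.5887 tY=0.3209  stride 1/|dx|=3.8637 1/|dy|=1.0353
    cross y-line → (1,0), t=0.3209 (wall)
  → r_1 = 0.3209
beam 2: φ=90°, α=345°
  d=(0.9659,-0.2588)  start (1,1)  tX=0.3416 tY=1.1977  stride 1/|dx|=1.0353 1/|dy|=3.8637
    cross x-line → (2,1), t=0.3416 (wall)
  → r_2 = 0.3416
beam 3: φ=180°, α=75°
  d=(0.2588,0.9659)  start (1,1)  tX=1.2750 tY=0.7143  stride 1/|dx|=3.8637 1/|dy|=1.0353
    cross y-line → (1,2), t=0.7143
    cross x-line → (2,2), t=1.2750
    cross y-line → (2,3), t=1.7496 (wall)
  → r_3 = 1.7496
beam 4: φ=270°, α=165°
  d=(-0.9659,0.2588)  start (1,1)  tX=0.6936 tY=2.6660  stride 1/|dx|=1.0353 1/|dy|=3.8637
    cross x-line → (0,1), t=0.6936 (wall)
  → r_4 = 0.6936

ranges = [0.3209, 0.3416, 1.7496, 0.6936]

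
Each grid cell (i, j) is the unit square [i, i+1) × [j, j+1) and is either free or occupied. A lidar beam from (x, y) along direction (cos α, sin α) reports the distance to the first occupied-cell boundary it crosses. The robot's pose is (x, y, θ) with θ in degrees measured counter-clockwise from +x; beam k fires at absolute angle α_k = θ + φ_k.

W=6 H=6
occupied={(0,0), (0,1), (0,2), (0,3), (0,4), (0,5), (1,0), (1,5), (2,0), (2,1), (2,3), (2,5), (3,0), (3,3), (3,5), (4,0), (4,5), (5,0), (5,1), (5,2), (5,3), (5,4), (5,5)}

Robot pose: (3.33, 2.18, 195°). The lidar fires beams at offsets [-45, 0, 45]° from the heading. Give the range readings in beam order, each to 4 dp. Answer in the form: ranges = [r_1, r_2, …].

ranges = [2.6905, 0.6955, 0.6600]

beam 1: φ=-45°, α=150°
  cosα=-0.8660 sinα=0.5000 | (3,2) | tMaxX 0.3811 tMaxY 1.6400 | tΔX 1.1547 tΔY 2.0000
    t=0.3811 [x] (2,2)
    t=1.5358 [x] (1,2)
    t=1.6400 [y] (1,3)
    t=2.6905 [x] (0,3) — stop
  → r_1 = 2.6905
beam 2: φ=0°, α=195°
  cosα=-0.9659 sinα=-0.2588 | (3,2) | tMaxX 0.3416 tMaxY 0.6955 | tΔX 1.0353 tΔY 3.8637
    t=0.3416 [x] (2,2)
    t=0.6955 [y] (2,1) — stop
  → r_2 = 0.6955
beam 3: φ=45°, α=240°
  cosα=-0.5000 sinα=-0.8660 | (3,2) | tMaxX 0.6600 tMaxY 0.2078 | tΔX 2.0000 tΔY 1.1547
    t=0.2078 [y] (3,1)
    t=0.6600 [x] (2,1) — stop
  → r_3 = 0.6600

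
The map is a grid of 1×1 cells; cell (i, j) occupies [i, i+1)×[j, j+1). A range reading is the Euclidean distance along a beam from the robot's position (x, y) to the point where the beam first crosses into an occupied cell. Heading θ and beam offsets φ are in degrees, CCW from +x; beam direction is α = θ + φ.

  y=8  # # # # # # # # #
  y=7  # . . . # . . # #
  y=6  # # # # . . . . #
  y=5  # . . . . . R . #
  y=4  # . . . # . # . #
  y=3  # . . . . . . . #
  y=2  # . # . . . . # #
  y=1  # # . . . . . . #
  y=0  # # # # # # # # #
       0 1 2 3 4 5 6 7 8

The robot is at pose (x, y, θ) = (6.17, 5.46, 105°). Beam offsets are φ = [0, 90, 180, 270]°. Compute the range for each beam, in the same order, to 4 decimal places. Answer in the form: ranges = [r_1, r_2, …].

ranges = [2.6296, 1.7773, 0.4762, 1.8946]

beam 1: φ=0°, α=105°
  d=(-0.2588,0.9659)  start (6,5)  tX=0.6568 tY=0.5590  stride 1/|dx|=3.8637 1/|dy|=1.0353
    cross y-line → (6,6), t=0.5590
    cross x-line → (5,6), t=0.6568
    cross y-line → (5,7), t=1.5943
    cross y-line → (5,8), t=2.6296 (wall)
  → r_1 = 2.6296
beam 2: φ=90°, α=195°
  d=(-0.9659,-0.2588)  start (6,5)  tX=0.1760 tY=1.7773  stride 1/|dx|=1.0353 1/|dy|=3.8637
    cross x-line → (5,5), t=0.1760
    cross x-line → (4,5), t=1.2113
    cross y-line → (4,4), t=1.7773 (wall)
  → r_2 = 1.7773
beam 3: φ=180°, α=285°
  d=(0.2588,-0.9659)  start (6,5)  tX=3.2069 tY=0.4762  stride 1/|dx|=3.8637 1/|dy|=1.0353
    cross y-line → (6,4), t=0.4762 (wall)
  → r_3 = 0.4762
beam 4: φ=270°, α=15°
  d=(0.9659,0.2588)  start (6,5)  tX=0.8593 tY=2.0864  stride 1/|dx|=1.0353 1/|dy|=3.8637
    cross x-line → (7,5), t=0.8593
    cross x-line → (8,5), t=1.8946 (wall)
  → r_4 = 1.8946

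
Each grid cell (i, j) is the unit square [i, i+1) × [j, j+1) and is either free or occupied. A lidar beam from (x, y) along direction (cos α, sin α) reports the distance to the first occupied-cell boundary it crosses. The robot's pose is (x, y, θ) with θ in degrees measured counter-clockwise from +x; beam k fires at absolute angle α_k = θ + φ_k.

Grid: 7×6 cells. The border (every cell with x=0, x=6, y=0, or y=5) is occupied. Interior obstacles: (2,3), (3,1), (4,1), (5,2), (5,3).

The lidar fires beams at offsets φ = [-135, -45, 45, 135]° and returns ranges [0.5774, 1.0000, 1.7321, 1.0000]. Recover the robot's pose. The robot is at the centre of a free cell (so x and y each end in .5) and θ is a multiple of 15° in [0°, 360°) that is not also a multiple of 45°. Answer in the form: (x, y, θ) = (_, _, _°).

Enumerate (i+0.5, j+0.5, θ) over the 15 free cells and 16 admissible headings. For each, cast all 4 beams and compare to the given ranges.
  (3.5, 3.5, 165°): beam 1 = 2.8868 ≠ 0.5774 ✗
  (4.5, 3.5, 15°): beam 1 = 1.7321 ≠ 0.5774 ✗
  (1.5, 3.5, 300°): beam 1 = 0.5176 ≠ 0.5774 ✗
  (2.5, 2.5, 105°): beam 1 = 1.0000 ≠ 0.5774 ✗
  (3.5, 2.5, 105°): beam 1 = 1.0000 ≠ 0.5774 ✗
  …
  (1.5, 2.5, 285°): r_1=0.5774, r_2=1.0000, r_3=1.7321, r_4=1.0000 — all match ✓
Unique over the lattice → pose = (1.5, 2.5, 285°).

(x, y, θ) = (1.5, 2.5, 285°)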